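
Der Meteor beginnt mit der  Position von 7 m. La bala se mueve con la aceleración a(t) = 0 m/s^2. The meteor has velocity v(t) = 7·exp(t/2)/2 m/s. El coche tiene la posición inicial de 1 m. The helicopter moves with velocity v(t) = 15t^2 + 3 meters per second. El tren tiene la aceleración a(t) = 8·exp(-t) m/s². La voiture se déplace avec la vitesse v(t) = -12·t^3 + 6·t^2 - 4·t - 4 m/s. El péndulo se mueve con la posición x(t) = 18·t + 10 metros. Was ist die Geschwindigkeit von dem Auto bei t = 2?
Wir haben die Geschwindigkeit v(t) = -12·t^3 + 6·t^2 - 4·t - 4. Durch Einsetzen von t = 2: v(2) = -84.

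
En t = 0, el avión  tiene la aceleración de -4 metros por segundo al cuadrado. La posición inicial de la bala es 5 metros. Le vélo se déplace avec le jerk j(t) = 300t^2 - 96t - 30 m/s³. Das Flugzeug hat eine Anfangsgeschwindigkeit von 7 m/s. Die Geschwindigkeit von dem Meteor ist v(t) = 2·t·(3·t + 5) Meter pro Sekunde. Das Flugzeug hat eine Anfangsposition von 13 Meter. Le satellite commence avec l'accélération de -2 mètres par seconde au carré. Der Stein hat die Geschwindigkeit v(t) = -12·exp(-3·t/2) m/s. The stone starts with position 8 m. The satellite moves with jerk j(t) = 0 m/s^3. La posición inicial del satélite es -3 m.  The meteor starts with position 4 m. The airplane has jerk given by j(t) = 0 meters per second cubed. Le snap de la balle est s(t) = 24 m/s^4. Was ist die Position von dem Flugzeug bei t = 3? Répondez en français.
Nous devons intégrer notre équation du jerk j(t) = 0 3 fois. L'intégrale du jerk, avec a(0) = -4, donne l'accélération: a(t) = -4. En prenant ∫a(t)dt et en appliquant v(0) = 7, nous trouvons v(t) = 7 - 4·t. En prenant ∫v(t)dt et en appliquant x(0) = 13, nous trouvons x(t) = -2·t^2 + 7·t + 13. Nous avons la position x(t) = -2·t^2 + 7·t + 13. En substituant t = 3: x(3) = 16.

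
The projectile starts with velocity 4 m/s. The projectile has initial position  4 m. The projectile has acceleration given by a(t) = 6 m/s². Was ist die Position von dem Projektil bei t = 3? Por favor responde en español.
Partiendo de la aceleración a(t) = 6, tomamos 2 integrales. La antiderivada de la aceleración es la velocidad. Usando v(0) = 4, obtenemos v(t) = 6·t + 4. Tomando ∫v(t)dt y aplicando x(0) = 4, encontramos x(t) = 3·t^2 + 4·t + 4. De la ecuación de la posición x(t) = 3·t^2 + 4·t + 4, sustituimos t = 3 para obtener x = 43.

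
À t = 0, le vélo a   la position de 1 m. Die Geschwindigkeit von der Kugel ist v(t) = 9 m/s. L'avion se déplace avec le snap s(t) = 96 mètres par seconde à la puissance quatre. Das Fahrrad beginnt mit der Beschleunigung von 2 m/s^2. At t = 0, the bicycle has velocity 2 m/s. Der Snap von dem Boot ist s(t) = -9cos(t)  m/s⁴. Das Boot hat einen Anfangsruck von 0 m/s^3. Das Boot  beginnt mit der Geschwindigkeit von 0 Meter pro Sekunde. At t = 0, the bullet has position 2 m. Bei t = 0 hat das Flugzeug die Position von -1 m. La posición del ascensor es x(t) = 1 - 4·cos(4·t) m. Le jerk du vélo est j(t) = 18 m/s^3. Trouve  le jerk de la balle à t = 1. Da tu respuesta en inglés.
Starting from velocity v(t) = 9, we take 2 derivatives. Taking d/dt of v(t), we find a(t) = 0. Taking d/dt of a(t), we find j(t) = 0. We have jerk j(t) = 0. Substituting t = 1: j(1) = 0.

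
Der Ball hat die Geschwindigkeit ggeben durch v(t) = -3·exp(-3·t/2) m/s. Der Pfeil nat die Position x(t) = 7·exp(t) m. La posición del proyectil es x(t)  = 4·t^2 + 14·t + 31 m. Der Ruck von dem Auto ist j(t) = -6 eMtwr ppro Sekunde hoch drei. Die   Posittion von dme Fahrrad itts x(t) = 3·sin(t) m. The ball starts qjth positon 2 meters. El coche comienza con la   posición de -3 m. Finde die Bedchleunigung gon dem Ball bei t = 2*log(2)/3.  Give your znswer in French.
Pour résoudre ceci, nous devons prendre 1 dérivée de notre équation de la vitesse v(t) = -3·exp(-3·t/2). En prenant d/dt de v(t), nous trouvons a(t) = 9·exp(-3·t/2)/2. De l'équation de l'accélération a(t) = 9·exp(-3·t/2)/2, nous substituons t = 2*log(2)/3 pour obtenir a = 9/4.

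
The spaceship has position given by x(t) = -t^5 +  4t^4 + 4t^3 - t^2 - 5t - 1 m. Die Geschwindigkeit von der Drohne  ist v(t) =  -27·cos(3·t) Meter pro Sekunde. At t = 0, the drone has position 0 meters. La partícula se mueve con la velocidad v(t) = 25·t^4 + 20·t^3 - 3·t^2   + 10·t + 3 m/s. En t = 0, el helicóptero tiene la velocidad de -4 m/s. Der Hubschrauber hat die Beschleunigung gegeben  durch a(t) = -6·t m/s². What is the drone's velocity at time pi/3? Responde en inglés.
We have velocity v(t) = -27·cos(3·t). Substituting t = pi/3: v(pi/3) = 27.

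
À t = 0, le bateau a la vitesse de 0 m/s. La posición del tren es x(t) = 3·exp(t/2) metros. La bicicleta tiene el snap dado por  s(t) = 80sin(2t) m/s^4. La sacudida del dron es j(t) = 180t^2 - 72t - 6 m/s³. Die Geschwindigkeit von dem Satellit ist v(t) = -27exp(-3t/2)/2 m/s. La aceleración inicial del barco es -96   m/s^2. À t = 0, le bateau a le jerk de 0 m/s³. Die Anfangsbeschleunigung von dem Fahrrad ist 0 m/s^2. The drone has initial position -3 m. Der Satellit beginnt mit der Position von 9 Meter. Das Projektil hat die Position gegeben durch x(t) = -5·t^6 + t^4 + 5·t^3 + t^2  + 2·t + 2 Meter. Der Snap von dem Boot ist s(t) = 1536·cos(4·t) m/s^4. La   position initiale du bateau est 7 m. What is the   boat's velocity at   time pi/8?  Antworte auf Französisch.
Nous devons trouver la primitive de notre équation du snap s(t) = 1536·cos(4·t) 3 fois. En prenant ∫s(t)dt et en appliquant j(0) = 0, nous trouvons j(t) = 384·sin(4·t). La primitive du jerk, avec a(0) = -96, donne l'accélération: a(t) = -96·cos(4·t). En intégrant l'accélération et en utilisant la condition initiale v(0) = 0, nous obtenons v(t) = -24·sin(4·t). De l'équation de la vitesse v(t) = -24·sin(4·t), nous substituons t = pi/8 pour obtenir v = -24.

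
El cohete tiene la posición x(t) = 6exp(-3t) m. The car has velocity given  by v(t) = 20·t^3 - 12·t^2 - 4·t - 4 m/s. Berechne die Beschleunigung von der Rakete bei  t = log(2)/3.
Um dies zu lösen, müssen wir 2 Ableitungen unserer Gleichung für die Position x(t) = 6·exp(-3·t) nehmen. Mit d/dt von x(t) finden wir v(t) = -18·exp(-3·t). Mit d/dt von v(t) finden wir a(t) = 54·exp(-3·t). Aus der Gleichung für die Beschleunigung a(t) = 54·exp(-3·t), setzen wir t = log(2)/3 ein und erhalten a = 27.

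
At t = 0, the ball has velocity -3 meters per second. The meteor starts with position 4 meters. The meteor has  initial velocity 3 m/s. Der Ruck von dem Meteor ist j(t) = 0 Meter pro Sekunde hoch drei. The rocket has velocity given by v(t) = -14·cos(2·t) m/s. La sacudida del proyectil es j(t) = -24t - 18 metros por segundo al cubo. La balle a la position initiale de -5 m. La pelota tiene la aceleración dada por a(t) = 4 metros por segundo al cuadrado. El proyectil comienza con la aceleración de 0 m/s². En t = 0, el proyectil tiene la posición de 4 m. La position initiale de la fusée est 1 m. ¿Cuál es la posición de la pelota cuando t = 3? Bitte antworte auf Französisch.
Nous devons trouver la primitive de notre équation de l'accélération a(t) = 4 2 fois. La primitive de l'accélération, avec v(0) = -3, donne la vitesse: v(t) = 4·t - 3. L'intégrale de la vitesse est la position. En utilisant x(0) = -5, nous obtenons x(t) = 2·t^2 - 3·t - 5. De l'équation de la position x(t) = 2·t^2 - 3·t - 5, nous substituons t = 3 pour obtenir x = 4.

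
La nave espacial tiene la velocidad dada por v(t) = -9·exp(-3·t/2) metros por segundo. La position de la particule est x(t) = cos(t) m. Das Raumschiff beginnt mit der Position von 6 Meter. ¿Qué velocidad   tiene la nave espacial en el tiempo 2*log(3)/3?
De la ecuación de la velocidad v(t) = -9·exp(-3·t/2), sustituimos t = 2*log(3)/3 para obtener v = -3.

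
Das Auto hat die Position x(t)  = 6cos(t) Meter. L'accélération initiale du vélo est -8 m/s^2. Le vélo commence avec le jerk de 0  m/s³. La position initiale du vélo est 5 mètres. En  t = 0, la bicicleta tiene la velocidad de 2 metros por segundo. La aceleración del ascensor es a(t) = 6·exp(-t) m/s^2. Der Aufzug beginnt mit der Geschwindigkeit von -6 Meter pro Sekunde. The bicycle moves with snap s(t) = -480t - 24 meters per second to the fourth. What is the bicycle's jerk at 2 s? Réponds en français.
En partant du snap s(t) = -480·t - 24, nous prenons 1 primitive. La primitive du snap est le jerk. En utilisant j(0) = 0, nous obtenons j(t) = 24·t·(-10·t - 1). De l'équation du jerk j(t) = 24·t·(-10·t - 1), nous substituons t = 2 pour obtenir j = -1008.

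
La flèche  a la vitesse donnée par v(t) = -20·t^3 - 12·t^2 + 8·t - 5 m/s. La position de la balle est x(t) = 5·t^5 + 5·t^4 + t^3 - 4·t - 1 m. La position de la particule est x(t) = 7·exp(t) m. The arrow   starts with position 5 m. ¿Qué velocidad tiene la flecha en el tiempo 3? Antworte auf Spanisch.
De la ecuación de la velocidad v(t) = -20·t^3 - 12·t^2 + 8·t - 5, sustituimos t = 3 para obtener v = -629.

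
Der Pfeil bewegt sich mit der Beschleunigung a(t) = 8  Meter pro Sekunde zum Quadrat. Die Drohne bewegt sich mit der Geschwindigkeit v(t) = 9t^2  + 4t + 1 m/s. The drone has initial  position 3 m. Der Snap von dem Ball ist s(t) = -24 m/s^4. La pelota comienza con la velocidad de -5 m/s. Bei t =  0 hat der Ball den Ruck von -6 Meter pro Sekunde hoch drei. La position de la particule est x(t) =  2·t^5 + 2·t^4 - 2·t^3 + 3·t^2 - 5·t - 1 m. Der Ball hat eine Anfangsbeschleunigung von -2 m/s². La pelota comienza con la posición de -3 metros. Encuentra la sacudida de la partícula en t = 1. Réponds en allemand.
Wir müssen unsere Gleichung für die Position x(t) = 2·t^5 + 2·t^4 - 2·t^3 + 3·t^2 - 5·t - 1 3-mal ableiten. Mit d/dt von x(t) finden wir v(t) = 10·t^4 + 8·t^3 - 6·t^2 + 6·t - 5. Die Ableitung von der Geschwindigkeit ergibt die Beschleunigung: a(t) = 40·t^3 + 24·t^2 - 12·t + 6. Durch Ableiten von der Beschleunigung erhalten wir den Ruck: j(t) = 120·t^2 + 48·t - 12. Aus der Gleichung für den Ruck j(t) = 120·t^2 + 48·t - 12, setzen wir t = 1 ein und erhalten j = 156.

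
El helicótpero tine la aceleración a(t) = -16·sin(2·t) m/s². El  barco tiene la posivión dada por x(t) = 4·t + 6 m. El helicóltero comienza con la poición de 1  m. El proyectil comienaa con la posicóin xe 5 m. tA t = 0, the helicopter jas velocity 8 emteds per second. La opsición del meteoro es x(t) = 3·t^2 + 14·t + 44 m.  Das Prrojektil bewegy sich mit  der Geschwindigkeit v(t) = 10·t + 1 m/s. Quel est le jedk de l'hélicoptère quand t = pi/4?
Pour résoudre ceci, nous devons prendre 1 dérivée de notre équation de l'accélération a(t) = -16·sin(2·t). En dérivant l'accélération, nous obtenons le jerk: j(t) = -32·cos(2·t). En utilisant j(t) = -32·cos(2·t) et en substituant t = pi/4, nous trouvons j = 0.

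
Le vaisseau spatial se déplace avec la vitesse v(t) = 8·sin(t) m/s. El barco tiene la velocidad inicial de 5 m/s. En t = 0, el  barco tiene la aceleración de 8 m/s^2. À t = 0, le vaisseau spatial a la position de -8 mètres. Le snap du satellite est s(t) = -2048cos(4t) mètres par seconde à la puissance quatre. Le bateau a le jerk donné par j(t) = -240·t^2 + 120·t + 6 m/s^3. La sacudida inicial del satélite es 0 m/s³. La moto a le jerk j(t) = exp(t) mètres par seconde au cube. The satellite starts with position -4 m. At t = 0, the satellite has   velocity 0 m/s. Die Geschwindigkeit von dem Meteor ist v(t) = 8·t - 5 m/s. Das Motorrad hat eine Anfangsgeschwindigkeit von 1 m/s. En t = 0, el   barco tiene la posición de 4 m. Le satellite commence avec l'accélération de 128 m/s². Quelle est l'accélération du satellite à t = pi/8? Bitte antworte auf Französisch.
En partant du snap s(t) = -2048·cos(4·t), nous prenons 2 primitives. En prenant ∫s(t)dt et en appliquant j(0) = 0, nous trouvons j(t) = -512·sin(4·t). En prenant ∫j(t)dt et en appliquant a(0) = 128, nous trouvons a(t) = 128·cos(4·t). Nous avons l'accélération a(t) = 128·cos(4·t). En substituant t = pi/8: a(pi/8) = 0.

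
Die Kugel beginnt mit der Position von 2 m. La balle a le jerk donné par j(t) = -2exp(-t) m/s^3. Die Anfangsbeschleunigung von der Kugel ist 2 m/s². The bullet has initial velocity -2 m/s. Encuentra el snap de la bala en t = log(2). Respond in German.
Um dies zu lösen, müssen wir 1 Ableitung unserer Gleichung für den Ruck j(t) = -2·exp(-t) nehmen. Mit d/dt von j(t) finden wir s(t) = 2·exp(-t). Aus der Gleichung für den Snap s(t) = 2·exp(-t), setzen wir t = log(2) ein und erhalten s = 1.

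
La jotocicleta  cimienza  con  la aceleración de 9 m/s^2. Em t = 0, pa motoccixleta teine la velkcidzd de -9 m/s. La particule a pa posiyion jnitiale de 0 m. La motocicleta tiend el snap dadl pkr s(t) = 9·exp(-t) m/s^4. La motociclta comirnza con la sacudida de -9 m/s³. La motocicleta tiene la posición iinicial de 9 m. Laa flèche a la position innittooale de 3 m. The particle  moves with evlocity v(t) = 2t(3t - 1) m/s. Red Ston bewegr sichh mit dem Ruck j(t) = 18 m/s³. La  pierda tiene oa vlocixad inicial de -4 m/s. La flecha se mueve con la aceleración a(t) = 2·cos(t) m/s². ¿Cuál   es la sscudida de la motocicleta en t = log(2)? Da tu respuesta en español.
Para resolver esto, necesitamos tomar 1 antiderivada de nuestra ecuación del snap s(t) = 9·exp(-t). Tomando ∫s(t)dt y aplicando j(0) = -9, encontramos j(t) = -9·exp(-t). Usando j(t) = -9·exp(-t) y sustituyendo t = log(2), encontramos j = -9/2.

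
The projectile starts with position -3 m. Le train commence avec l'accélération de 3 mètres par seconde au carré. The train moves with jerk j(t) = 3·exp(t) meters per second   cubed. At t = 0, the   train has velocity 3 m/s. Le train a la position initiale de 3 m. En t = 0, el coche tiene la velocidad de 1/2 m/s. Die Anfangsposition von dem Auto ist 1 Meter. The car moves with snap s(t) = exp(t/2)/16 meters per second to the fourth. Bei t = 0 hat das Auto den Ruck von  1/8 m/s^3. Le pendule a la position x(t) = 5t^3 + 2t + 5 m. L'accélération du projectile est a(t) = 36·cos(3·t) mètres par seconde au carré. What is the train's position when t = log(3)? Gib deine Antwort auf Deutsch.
Wir müssen die Stammfunktion unserer Gleichung für den Ruck j(t) = 3·exp(t) 3-mal finden. Durch Integration von dem Ruck und Verwendung der Anfangsbedingung a(0) = 3, erhalten wir a(t) = 3·exp(t). Mit ∫a(t)dt und Anwendung von v(0) = 3, finden wir v(t) = 3·exp(t). Mit ∫v(t)dt und Anwendung von x(0) = 3, finden wir x(t) = 3·exp(t). Aus der Gleichung für die Position x(t) = 3·exp(t), setzen wir t = log(3) ein und erhalten x = 9.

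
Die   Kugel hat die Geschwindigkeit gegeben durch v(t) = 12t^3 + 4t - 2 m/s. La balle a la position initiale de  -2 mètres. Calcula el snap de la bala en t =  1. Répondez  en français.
En partant de la vitesse v(t) = 12·t^3 + 4·t - 2, nous prenons 3 dérivées. La dérivée de la vitesse donne l'accélération: a(t) = 36·t^2 + 4. En dérivant l'accélération, nous obtenons le jerk: j(t) = 72·t. La dérivée du jerk donne le snap: s(t) = 72. Nous avons le snap s(t) = 72. En substituant t = 1: s(1) = 72.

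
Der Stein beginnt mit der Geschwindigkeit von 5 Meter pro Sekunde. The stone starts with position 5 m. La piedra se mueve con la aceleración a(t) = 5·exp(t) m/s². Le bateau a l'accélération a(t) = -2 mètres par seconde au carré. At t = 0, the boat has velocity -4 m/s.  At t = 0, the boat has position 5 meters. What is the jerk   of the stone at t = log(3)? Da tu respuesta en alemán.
Ausgehend von der Beschleunigung a(t) = 5·exp(t), nehmen wir 1 Ableitung. Durch Ableiten von der Beschleunigung erhalten wir den Ruck: j(t) = 5·exp(t). Aus der Gleichung für den Ruck j(t) = 5·exp(t), setzen wir t = log(3) ein und erhalten j = 15.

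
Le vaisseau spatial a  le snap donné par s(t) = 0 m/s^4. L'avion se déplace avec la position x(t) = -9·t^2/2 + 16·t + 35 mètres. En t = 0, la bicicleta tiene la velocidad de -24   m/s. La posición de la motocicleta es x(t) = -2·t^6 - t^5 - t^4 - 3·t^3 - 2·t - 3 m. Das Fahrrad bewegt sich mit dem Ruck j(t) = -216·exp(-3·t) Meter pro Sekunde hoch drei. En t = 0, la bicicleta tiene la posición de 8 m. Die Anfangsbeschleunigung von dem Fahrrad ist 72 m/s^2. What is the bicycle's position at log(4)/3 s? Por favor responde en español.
Partiendo de la sacudida j(t) = -216·exp(-3·t), tomamos 3 antiderivadas. La integral de la sacudida, con a(0) = 72, da la aceleración: a(t) = 72·exp(-3·t). Tomando ∫a(t)dt y aplicando v(0) = -24, encontramos v(t) = -24·exp(-3·t). Integrando la velocidad y usando la condición inicial x(0) = 8, obtenemos x(t) = 8·exp(-3·t). Usando x(t) = 8·exp(-3·t) y sustituyendo t = log(4)/3, encontramos x = 2.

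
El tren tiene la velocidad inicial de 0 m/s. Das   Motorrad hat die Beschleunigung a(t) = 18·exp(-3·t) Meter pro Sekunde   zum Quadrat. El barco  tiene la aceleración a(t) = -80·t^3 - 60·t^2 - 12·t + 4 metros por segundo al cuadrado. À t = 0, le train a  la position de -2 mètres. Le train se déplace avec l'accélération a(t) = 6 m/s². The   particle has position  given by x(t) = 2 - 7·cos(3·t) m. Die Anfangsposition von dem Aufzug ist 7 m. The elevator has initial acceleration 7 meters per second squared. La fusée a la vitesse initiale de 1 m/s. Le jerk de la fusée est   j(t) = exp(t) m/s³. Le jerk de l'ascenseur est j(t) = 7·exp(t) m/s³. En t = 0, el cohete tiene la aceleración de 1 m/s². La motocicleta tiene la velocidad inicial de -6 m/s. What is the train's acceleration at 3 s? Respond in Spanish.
De la ecuación de la aceleración a(t) = 6, sustituimos t = 3 para obtener a = 6.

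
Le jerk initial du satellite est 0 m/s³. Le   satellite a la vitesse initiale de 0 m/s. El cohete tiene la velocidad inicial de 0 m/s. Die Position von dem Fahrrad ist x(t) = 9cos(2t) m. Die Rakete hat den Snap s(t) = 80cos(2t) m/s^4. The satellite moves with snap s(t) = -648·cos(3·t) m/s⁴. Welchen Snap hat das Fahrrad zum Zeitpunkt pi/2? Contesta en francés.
En partant de la position x(t) = 9·cos(2·t), nous prenons 4 dérivées. En dérivant la position, nous obtenons la vitesse: v(t) = -18·sin(2·t). La dérivée de la vitesse donne l'accélération: a(t) = -36·cos(2·t). La dérivée de l'accélération donne le jerk: j(t) = 72·sin(2·t). La dérivée du jerk donne le snap: s(t) = 144·cos(2·t). De l'équation du snap s(t) = 144·cos(2·t), nous substituons t = pi/2 pour obtenir s = -144.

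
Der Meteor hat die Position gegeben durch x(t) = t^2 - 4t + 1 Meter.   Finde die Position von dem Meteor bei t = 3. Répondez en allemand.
Mit x(t) = t^2 - 4·t + 1 und Einsetzen von t = 3, finden wir x = -2.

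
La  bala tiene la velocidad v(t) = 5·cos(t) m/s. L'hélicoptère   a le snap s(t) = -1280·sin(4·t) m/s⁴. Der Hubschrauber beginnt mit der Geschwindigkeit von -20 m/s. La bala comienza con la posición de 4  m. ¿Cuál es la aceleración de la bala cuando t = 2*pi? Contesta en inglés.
To solve this, we need to take 1 derivative of our velocity equation v(t) = 5·cos(t). Taking d/dt of v(t), we find a(t) = -5·sin(t). Using a(t) = -5·sin(t) and substituting t = 2*pi, we find a = 0.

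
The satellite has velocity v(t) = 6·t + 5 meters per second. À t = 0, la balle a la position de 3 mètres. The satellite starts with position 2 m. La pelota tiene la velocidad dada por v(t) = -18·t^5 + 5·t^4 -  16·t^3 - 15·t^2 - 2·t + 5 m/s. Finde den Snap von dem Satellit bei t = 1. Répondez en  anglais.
We must differentiate our velocity equation v(t) = 6·t + 5 3 times. Taking d/dt of v(t), we find a(t) = 6. Differentiating acceleration, we get jerk: j(t) = 0. The derivative of jerk gives snap: s(t) = 0. We have snap s(t) = 0. Substituting t = 1: s(1) = 0.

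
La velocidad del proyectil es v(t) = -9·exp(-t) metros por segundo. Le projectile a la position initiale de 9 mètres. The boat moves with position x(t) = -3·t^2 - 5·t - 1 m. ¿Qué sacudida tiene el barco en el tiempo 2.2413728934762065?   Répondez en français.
Pour résoudre ceci, nous devons prendre 3 dérivées de notre équation de la position x(t) = -3·t^2 - 5·t - 1. En dérivant la position, nous obtenons la vitesse: v(t) = -6·t - 5. En dérivant la vitesse, nous obtenons l'accélération: a(t) = -6. En prenant d/dt de a(t), nous trouvons j(t) = 0. Nous avons le jerk j(t) = 0. En substituant t = 2.2413728934762065: j(2.2413728934762065) = 0.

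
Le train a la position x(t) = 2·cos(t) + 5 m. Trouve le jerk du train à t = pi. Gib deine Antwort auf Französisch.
Pour résoudre ceci, nous devons prendre 3 dérivées de notre équation de la position x(t) = 2·cos(t) + 5. En prenant d/dt de x(t), nous trouvons v(t) = -2·sin(t). La dérivée de la vitesse donne l'accélération: a(t) = -2·cos(t). En dérivant l'accélération, nous obtenons le jerk: j(t) = 2·sin(t). En utilisant j(t) = 2·sin(t) et en substituant t = pi, nous trouvons j = 0.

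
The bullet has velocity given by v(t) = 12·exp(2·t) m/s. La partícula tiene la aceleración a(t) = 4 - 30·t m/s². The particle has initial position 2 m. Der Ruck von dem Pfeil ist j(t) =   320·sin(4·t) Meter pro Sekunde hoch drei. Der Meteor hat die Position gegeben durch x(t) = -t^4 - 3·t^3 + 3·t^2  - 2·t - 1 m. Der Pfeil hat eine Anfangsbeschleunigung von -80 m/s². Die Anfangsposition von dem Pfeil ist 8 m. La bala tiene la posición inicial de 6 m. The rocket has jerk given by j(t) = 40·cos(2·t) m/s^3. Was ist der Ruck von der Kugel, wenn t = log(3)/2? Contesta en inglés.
Starting from velocity v(t) = 12·exp(2·t), we take 2 derivatives. The derivative of velocity gives acceleration: a(t) = 24·exp(2·t). Differentiating acceleration, we get jerk: j(t) = 48·exp(2·t). From the given jerk equation j(t) = 48·exp(2·t), we substitute t = log(3)/2 to get j = 144.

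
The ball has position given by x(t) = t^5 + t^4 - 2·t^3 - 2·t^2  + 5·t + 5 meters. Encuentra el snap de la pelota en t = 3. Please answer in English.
To solve this, we need to take 4 derivatives of our position equation x(t) = t^5 + t^4 - 2·t^3 - 2·t^2 + 5·t + 5. The derivative of position gives velocity: v(t) = 5·t^4 + 4·t^3 - 6·t^2 - 4·t + 5. Differentiating velocity, we get acceleration: a(t) = 20·t^3 + 12·t^2 - 12·t - 4. The derivative of acceleration gives jerk: j(t) = 60·t^2 + 24·t - 12. The derivative of jerk gives snap: s(t) = 120·t + 24. We have snap s(t) = 120·t + 24. Substituting t = 3: s(3) = 384.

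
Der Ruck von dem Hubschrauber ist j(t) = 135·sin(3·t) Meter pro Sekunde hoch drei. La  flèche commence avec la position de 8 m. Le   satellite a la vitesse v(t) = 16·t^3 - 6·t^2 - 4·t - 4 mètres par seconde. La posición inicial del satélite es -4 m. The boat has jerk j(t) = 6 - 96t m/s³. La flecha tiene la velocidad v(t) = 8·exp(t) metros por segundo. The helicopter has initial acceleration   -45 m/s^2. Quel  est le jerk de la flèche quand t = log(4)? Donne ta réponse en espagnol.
Para resolver esto, necesitamos tomar 2 derivadas de nuestra ecuación de la velocidad v(t) = 8·exp(t). Derivando la velocidad, obtenemos la aceleración: a(t) = 8·exp(t). Derivando la aceleración, obtenemos la sacudida: j(t) = 8·exp(t). De la ecuación de la sacudida j(t) = 8·exp(t), sustituimos t = log(4) para obtener j = 32.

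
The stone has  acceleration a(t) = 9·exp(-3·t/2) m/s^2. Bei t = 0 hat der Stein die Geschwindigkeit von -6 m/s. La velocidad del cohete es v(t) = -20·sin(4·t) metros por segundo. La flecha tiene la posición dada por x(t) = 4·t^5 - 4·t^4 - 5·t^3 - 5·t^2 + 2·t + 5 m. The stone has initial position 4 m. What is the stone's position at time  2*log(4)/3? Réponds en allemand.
Wir müssen die Stammfunktion unserer Gleichung für die Beschleunigung a(t) = 9·exp(-3·t/2) 2-mal finden. Das Integral von der Beschleunigung, mit v(0) = -6, ergibt die Geschwindigkeit: v(t) = -6·exp(-3·t/2). Die Stammfunktion von der Geschwindigkeit ist die Position. Mit x(0) = 4 erhalten wir x(t) = 4·exp(-3·t/2). Wir haben die Position x(t) = 4·exp(-3·t/2). Durch Einsetzen von t = 2*log(4)/3: x(2*log(4)/3) = 1.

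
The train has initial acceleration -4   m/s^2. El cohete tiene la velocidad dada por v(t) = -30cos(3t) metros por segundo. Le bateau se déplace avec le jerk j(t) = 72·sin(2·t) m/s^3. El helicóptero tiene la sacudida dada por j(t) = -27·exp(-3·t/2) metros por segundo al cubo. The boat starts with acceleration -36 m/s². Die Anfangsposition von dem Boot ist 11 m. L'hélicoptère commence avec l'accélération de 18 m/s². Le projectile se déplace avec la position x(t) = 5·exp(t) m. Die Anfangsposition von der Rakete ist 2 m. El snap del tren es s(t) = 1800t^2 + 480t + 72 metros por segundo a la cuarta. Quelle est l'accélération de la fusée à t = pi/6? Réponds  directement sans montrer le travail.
La réponse est 90.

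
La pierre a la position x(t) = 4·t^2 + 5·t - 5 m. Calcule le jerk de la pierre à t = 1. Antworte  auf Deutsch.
Um dies zu lösen, müssen wir 3 Ableitungen unserer Gleichung für die Position x(t) = 4·t^2 + 5·t - 5 nehmen. Die Ableitung von der Position ergibt die Geschwindigkeit: v(t) = 8·t + 5. Durch Ableiten von der Geschwindigkeit erhalten wir die Beschleunigung: a(t) = 8. Mit d/dt von a(t) finden wir j(t) = 0. Mit j(t) = 0 und Einsetzen von t = 1, finden wir j = 0.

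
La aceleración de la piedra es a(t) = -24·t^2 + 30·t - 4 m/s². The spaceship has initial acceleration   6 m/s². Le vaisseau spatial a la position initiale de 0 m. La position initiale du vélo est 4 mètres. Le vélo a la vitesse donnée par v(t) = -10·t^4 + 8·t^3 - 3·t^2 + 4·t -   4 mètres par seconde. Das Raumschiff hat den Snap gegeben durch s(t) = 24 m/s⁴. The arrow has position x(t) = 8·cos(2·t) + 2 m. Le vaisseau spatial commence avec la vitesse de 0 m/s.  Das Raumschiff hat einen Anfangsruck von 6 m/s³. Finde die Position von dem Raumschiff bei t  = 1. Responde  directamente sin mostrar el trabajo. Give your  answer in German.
Bei t = 1, x = 5.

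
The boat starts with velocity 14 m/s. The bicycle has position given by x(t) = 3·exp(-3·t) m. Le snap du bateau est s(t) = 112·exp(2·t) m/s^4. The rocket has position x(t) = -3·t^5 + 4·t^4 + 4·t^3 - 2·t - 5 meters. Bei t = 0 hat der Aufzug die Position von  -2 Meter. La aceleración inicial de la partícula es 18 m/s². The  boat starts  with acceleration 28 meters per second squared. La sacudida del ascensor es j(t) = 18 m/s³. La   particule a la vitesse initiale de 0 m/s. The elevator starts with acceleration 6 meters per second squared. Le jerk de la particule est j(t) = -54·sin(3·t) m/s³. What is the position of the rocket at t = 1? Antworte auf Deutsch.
Mit x(t) = -3·t^5 + 4·t^4 + 4·t^3 - 2·t - 5 und Einsetzen von t = 1, finden wir x = -2.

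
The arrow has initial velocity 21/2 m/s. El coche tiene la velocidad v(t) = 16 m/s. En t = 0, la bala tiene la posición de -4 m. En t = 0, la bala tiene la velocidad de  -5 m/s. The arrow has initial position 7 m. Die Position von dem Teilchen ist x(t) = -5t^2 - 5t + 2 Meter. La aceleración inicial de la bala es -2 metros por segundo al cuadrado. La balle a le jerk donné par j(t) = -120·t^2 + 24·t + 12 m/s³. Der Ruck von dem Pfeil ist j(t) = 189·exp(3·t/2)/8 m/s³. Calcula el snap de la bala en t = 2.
Debemos derivar nuestra ecuación de la sacudida j(t) = -120·t^2 + 24·t + 12 1 vez. Derivando la sacudida, obtenemos el snap: s(t) = 24 - 240·t. Tenemos el snap s(t) = 24 - 240·t. Sustituyendo t = 2: s(2) = -456.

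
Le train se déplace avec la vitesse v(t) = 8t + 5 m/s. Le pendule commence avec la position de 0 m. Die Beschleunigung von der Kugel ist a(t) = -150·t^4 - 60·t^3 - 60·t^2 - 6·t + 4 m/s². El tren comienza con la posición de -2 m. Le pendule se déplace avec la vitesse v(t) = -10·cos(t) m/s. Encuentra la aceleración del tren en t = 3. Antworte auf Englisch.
Starting from velocity v(t) = 8·t + 5, we take 1 derivative. Differentiating velocity, we get acceleration: a(t) = 8. Using a(t) = 8 and substituting t = 3, we find a = 8.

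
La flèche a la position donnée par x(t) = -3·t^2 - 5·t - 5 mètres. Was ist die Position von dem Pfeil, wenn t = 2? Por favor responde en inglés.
Using x(t) = -3·t^2 - 5·t - 5 and substituting t = 2, we find x = -27.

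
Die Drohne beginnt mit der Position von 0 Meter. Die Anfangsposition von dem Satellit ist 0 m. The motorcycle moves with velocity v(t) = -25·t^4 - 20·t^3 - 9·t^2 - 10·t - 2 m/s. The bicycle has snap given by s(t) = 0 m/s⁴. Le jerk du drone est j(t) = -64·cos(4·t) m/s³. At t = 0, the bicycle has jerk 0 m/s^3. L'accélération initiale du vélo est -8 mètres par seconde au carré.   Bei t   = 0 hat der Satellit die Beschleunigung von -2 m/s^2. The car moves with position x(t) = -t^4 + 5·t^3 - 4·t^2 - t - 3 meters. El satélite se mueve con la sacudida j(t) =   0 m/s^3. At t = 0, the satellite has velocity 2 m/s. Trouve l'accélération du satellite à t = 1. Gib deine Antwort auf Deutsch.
Um dies zu lösen, müssen wir 1 Stammfunktion unserer Gleichung für den Ruck j(t) = 0 finden. Durch Integration von dem Ruck und Verwendung der Anfangsbedingung a(0) = -2, erhalten wir a(t) = -2. Wir haben die Beschleunigung a(t) = -2. Durch Einsetzen von t = 1: a(1) = -2.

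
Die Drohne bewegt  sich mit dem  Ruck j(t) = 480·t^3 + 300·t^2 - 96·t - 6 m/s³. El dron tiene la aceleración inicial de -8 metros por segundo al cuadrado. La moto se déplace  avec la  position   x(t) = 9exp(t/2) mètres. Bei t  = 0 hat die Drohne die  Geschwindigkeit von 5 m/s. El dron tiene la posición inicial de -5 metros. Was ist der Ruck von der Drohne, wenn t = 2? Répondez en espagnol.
Usando j(t) = 480·t^3 + 300·t^2 - 96·t - 6 y sustituyendo t = 2, encontramos j = 4842.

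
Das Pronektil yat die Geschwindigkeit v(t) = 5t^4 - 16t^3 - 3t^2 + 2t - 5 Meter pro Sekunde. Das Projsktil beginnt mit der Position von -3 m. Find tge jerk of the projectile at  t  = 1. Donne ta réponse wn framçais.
En partant de la vitesse v(t) = 5·t^4 - 16·t^3 - 3·t^2 + 2·t - 5, nous prenons 2 dérivées. En prenant d/dt de v(t), nous trouvons a(t) = 20·t^3 - 48·t^2 - 6·t + 2. La dérivée de l'accélération donne le jerk: j(t) = 60·t^2 - 96·t - 6. Nous avons le jerk j(t) = 60·t^2 - 96·t - 6. En substituant t = 1: j(1) = -42.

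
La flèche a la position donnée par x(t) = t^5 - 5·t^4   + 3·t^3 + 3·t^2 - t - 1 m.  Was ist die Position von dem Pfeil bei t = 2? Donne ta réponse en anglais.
From the given position equation x(t) = t^5 - 5·t^4 + 3·t^3 + 3·t^2 - t - 1, we substitute t = 2 to get x = -15.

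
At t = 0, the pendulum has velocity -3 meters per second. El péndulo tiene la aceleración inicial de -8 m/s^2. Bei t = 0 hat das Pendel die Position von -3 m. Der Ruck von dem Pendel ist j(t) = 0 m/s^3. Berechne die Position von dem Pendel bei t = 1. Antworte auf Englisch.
To solve this, we need to take 3 antiderivatives of our jerk equation j(t) = 0. Taking ∫j(t)dt and applying a(0) = -8, we find a(t) = -8. Taking ∫a(t)dt and applying v(0) = -3, we find v(t) = -8·t - 3. Integrating velocity and using the initial condition x(0) = -3, we get x(t) = -4·t^2 - 3·t - 3. From the given position equation x(t) = -4·t^2 - 3·t - 3, we substitute t = 1 to get x = -10.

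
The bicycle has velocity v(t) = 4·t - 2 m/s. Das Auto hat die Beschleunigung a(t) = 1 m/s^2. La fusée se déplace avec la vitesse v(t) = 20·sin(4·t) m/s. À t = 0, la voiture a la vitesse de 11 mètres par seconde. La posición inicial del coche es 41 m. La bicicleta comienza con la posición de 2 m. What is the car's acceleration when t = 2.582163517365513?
We have acceleration a(t) = 1. Substituting t = 2.582163517365513: a(2.582163517365513) = 1.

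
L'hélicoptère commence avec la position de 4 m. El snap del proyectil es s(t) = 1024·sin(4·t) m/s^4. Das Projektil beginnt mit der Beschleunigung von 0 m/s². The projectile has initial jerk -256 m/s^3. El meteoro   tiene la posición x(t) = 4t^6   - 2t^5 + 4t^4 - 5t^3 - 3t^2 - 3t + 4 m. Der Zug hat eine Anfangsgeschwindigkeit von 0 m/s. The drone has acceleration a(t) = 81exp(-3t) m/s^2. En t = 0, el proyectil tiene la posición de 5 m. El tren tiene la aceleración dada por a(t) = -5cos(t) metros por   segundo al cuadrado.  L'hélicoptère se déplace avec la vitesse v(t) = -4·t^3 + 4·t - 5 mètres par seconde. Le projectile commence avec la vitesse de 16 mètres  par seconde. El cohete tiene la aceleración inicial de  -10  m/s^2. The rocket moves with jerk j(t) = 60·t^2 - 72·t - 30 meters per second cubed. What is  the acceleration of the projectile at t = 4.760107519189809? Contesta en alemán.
Wir müssen das Integral unserer Gleichung für den Snap s(t) = 1024·sin(4·t) 2-mal finden. Die Stammfunktion von dem Snap, mit j(0) = -256, ergibt den Ruck: j(t) = -256·cos(4·t). Die Stammfunktion von dem Ruck, mit a(0) = 0, ergibt die Beschleunigung: a(t) = -64·sin(4·t). Aus der Gleichung für die Beschleunigung a(t) = -64·sin(4·t), setzen wir t = 4.760107519189809 ein und erhalten a = -12.1419037976207.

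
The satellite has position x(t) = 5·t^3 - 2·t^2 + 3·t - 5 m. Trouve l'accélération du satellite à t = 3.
Pour résoudre ceci, nous devons prendre 2 dérivées de notre équation de la position x(t) = 5·t^3 - 2·t^2 + 3·t - 5. En prenant d/dt de x(t), nous trouvons v(t) = 15·t^2 - 4·t + 3. En dérivant la vitesse, nous obtenons l'accélération: a(t) = 30·t - 4. Nous avons l'accélération a(t) = 30·t - 4. En substituant t = 3: a(3) = 86.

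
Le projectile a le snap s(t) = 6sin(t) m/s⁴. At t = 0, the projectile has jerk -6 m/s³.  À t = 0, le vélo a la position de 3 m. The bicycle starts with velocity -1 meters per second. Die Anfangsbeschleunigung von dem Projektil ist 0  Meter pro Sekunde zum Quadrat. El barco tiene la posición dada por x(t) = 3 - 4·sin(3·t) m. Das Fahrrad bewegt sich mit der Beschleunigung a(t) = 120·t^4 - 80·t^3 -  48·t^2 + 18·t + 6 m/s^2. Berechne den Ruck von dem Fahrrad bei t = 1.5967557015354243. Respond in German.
Um dies zu lösen, müssen wir 1 Ableitung unserer Gleichung für die Beschleunigung a(t) = 120·t^4 - 80·t^3 - 48·t^2 + 18·t + 6 nehmen. Mit d/dt von a(t) finden wir j(t) = 480·t^3 - 240·t^2 - 96·t + 18. Aus der Gleichung für den Ruck j(t) = 480·t^3 - 240·t^2 - 96·t + 18, setzen wir t = 1.5967557015354243 ein und erhalten j = 1206.94500019795.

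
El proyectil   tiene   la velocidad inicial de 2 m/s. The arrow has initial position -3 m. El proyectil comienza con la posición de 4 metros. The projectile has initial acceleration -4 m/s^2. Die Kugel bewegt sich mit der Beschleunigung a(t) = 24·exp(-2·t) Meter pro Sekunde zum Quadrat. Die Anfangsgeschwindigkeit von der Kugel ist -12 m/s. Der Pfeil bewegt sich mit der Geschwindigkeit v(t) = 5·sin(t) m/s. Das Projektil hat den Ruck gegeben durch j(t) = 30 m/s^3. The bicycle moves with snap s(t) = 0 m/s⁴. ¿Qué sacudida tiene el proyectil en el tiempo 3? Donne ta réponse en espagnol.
Tenemos la sacudida j(t) = 30. Sustituyendo t = 3: j(3) = 30.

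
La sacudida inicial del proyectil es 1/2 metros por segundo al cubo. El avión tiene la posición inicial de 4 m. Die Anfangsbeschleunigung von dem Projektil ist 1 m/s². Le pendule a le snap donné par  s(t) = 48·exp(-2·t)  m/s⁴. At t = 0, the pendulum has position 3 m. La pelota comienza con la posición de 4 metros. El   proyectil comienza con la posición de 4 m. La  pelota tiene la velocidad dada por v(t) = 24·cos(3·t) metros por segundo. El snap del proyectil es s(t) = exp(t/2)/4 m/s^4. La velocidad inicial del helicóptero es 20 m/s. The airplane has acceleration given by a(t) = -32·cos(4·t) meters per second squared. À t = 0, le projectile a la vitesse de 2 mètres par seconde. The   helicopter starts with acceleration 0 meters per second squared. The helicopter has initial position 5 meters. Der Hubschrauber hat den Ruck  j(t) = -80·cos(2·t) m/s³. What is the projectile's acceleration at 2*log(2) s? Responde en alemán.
Wir müssen unsere Gleichung für den Snap s(t) = exp(t/2)/4 2-mal integrieren. Die Stammfunktion von dem Snap, mit j(0) = 1/2, ergibt den Ruck: j(t) = exp(t/2)/2. Das Integral von dem Ruck ist die Beschleunigung. Mit a(0) = 1 erhalten wir a(t) = exp(t/2). Mit a(t) = exp(t/2) und Einsetzen von t = 2*log(2), finden wir a = 2.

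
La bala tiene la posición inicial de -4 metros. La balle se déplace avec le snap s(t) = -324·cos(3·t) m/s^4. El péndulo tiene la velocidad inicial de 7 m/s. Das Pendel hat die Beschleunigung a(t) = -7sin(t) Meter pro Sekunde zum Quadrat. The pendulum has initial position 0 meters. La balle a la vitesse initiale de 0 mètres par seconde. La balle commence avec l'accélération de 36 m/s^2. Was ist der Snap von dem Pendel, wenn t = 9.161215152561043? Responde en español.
Partiendo de la aceleración a(t) = -7·sin(t), tomamos 2 derivadas. Derivando la aceleración, obtenemos la sacudida: j(t) = -7·cos(t). La derivada de la sacudida da el snap: s(t) = 7·sin(t). Tenemos el snap s(t) = 7·sin(t). Sustituyendo t = 9.161215152561043: s(9.161215152561043) = 1.82365382582003.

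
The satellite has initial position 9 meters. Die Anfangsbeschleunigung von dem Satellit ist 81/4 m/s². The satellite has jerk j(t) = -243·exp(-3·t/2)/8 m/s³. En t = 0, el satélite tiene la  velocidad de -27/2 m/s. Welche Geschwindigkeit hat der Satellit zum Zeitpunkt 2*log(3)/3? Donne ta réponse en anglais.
To find the answer, we compute 2 integrals of j(t) = -243·exp(-3·t/2)/8. The antiderivative of jerk is acceleration. Using a(0) = 81/4, we get a(t) = 81·exp(-3·t/2)/4. The integral of acceleration is velocity. Using v(0) = -27/2, we get v(t) = -27·exp(-3·t/2)/2. From the given velocity equation v(t) = -27·exp(-3·t/2)/2, we substitute t = 2*log(3)/3 to get v = -9/2.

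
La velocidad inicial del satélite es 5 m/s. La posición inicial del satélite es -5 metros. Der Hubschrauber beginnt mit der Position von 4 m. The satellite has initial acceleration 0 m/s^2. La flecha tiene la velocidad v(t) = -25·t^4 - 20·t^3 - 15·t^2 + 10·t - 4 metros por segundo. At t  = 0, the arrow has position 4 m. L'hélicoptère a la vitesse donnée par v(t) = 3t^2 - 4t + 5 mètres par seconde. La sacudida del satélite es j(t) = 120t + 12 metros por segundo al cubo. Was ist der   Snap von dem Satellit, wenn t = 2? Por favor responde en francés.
En partant du jerk j(t) = 120·t + 12, nous prenons 1 dérivée. En prenant d/dt de j(t), nous trouvons s(t) = 120. En utilisant s(t) = 120 et en substituant t = 2, nous trouvons s = 120.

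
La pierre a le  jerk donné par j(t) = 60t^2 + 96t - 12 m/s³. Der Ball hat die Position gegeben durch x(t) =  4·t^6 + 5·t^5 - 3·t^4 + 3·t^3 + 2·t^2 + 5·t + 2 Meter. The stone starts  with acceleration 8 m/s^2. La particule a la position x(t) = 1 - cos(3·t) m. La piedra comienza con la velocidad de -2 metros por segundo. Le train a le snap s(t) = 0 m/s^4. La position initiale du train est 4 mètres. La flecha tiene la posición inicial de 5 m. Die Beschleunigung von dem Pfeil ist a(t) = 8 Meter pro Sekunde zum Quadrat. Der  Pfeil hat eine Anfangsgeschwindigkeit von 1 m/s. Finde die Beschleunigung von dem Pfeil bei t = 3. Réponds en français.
En utilisant a(t) = 8 et en substituant t = 3, nous trouvons a = 8.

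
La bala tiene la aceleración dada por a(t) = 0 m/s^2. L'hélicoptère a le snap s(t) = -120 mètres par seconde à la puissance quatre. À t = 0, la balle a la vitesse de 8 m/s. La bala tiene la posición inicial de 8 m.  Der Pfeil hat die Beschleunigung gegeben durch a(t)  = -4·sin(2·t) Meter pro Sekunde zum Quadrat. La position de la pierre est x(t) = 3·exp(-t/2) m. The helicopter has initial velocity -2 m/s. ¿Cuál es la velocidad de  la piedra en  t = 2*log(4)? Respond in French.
Nous devons dériver notre équation de la position x(t) = 3·exp(-t/2) 1 fois. En prenant d/dt de x(t), nous trouvons v(t) = -3·exp(-t/2)/2. En utilisant v(t) = -3·exp(-t/2)/2 et en substituant t = 2*log(4), nous trouvons v = -3/8.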